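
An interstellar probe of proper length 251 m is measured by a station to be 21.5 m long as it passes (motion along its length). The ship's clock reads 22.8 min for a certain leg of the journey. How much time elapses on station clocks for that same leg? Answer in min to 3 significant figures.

Length contraction ⇒ γ = L₀/L = 251/21.5 = 11.674
Time dilation: Δt = γτ₀ = 11.674 × 22.8 min = 266 min

Δt ≈ 266 min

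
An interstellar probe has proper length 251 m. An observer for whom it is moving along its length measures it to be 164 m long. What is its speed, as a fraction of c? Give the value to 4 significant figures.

γ = L₀/L = 251/164 = 1.53049
β = √(1 − 1/γ²) = 0.7570

β ≈ 0.7570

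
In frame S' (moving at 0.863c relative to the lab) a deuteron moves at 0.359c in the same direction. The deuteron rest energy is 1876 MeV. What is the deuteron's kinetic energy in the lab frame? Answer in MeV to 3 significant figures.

u_lab = (0.359 + 0.863)/(1 + 0.359×0.863) = 0.932955
γ = 1/√(1 − 0.932955²) = 2.7778
K = (γ − 1)m₀c² = (2.7778 − 1) × 1876 = 1.7778 × 1876 = 3340 MeV

K ≈ 3340 MeV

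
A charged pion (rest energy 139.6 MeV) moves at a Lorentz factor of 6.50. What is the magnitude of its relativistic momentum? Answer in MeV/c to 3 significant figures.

β = √(1 − 1/γ²) = √(1 − 1/6.50²) = 0.98809
p = γβm₀c = 6.50 × 0.98809 × 139.6 MeV/c = 897 MeV/c

p ≈ 897 MeV/c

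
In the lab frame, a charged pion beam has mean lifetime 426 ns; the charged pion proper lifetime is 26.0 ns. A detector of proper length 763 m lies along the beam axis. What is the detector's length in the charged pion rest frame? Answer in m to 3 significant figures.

L ≈ 46.6 m

Time dilation ⇒ γ = Δt/τ₀ = 426/26.0 = 16.385
Length contraction: L = L₀/γ = 763/16.385 = 46.6 m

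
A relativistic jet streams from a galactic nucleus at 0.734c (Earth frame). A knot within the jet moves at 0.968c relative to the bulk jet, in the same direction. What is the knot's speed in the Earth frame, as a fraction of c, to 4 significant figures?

u ≈ 0.9950c

Relativistic velocity addition: u = (u' + v)/(1 + u'v/c²)
= (0.968 + 0.734)/(1 + 0.968×0.734) = 1.702/1.71051 = 0.9950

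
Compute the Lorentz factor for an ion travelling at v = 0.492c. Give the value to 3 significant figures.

γ = 1/√(1 − β²) = 1/√(1 − 0.492²) = 1/√(0.75794) = 1.15

γ ≈ 1.15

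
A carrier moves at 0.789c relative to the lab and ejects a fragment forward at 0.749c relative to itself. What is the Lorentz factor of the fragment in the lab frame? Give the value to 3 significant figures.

γ ≈ 3.91

u_lab = (0.749 + 0.789)/(1 + 0.749×0.789) = 1.538/1.59096 = 0.966711
γ = 1/√(1 − 0.966711²) = 3.91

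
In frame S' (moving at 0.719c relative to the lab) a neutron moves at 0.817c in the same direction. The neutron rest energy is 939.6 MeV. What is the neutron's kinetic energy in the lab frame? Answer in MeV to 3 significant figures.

u_lab = (0.817 + 0.719)/(1 + 0.817×0.719) = 0.967606
γ = 1/√(1 − 0.967606²) = 3.9609
K = (γ − 1)m₀c² = (3.9609 − 1) × 939.6 = 2.9609 × 939.6 = 2780 MeV

K ≈ 2780 MeV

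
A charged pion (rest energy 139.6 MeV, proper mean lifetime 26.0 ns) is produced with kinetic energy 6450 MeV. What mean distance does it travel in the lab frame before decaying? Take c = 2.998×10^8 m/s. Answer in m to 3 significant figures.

γ = 1 + K/(m₀c²) = 1 + 6450/139.6 = 47.203
β = √(1 − 1/γ²) = 0.99978
Dilated lifetime: γτ₀ = 47.203 × 26.0 ns = 1227.3 ns
d = βc·γτ₀ = 0.99978 × (2.998×10^8 m/s) × 1.2273×10^-6 s = 368 m

d ≈ 368 m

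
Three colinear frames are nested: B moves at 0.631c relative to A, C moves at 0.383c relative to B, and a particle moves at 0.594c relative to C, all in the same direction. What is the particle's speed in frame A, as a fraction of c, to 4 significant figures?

u ≈ 0.9499c

Compose boost 2: (0.383 + 0.631)/(1 + 0.383×0.631) = 1.014/1.24167 = 0.816640
Compose boost 3: (0.594 + 0.816640)/(1 + 0.594×0.816640) = 1.41064/1.48508 = 0.9499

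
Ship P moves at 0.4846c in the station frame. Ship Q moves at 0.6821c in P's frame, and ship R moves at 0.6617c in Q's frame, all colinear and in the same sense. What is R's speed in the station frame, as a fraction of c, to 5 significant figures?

Compose boost 2: (0.6821 + 0.4846)/(1 + 0.6821×0.4846) = 1.1667/1.330546 = 0.8768583
Compose boost 3: (0.6617 + 0.8768583)/(1 + 0.6617×0.8768583) = 1.538558/1.580217 = 0.97364

u ≈ 0.97364c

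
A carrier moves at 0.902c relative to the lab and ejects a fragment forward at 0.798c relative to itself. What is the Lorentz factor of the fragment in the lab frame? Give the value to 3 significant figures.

γ ≈ 6.61

u_lab = (0.798 + 0.902)/(1 + 0.798×0.902) = 1.700/1.71980 = 0.988489
γ = 1/√(1 − 0.988489²) = 6.61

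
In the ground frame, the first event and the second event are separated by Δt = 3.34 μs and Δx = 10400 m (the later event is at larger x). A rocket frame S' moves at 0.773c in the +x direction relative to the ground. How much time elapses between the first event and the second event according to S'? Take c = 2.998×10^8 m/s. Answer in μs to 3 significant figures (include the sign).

Δt' ≈ -37.0 μs

γ = 1/√(1 − 0.773²) = 1.5763
Δt' = γ(Δt − vΔx/c²) = 1.5763 × (3.34 μs − 0.773×10400 m / (2.998×10^8 m/s))
= 1.5763 × (-23.475 μs) = -37.0 μs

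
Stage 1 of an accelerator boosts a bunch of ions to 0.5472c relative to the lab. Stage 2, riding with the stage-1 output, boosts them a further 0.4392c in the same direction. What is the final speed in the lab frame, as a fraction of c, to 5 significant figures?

u ≈ 0.79527c

Compose boost 2: (0.4392 + 0.5472)/(1 + 0.4392×0.5472) = 0.98640/1.240330 = 0.79527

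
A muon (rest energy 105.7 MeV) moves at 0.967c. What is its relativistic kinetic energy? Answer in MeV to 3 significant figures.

γ = 1/√(1 − 0.967²) = 3.9250
K = (γ − 1)m₀c² = (3.9250 − 1) × 105.7 MeV = 2.9250 × 105.7 MeV = 309 MeV

K ≈ 309 MeV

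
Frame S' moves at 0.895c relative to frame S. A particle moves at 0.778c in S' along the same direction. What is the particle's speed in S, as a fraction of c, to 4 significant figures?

u ≈ 0.9863c

Relativistic velocity addition: u = (u' + v)/(1 + u'v/c²)
= (0.778 + 0.895)/(1 + 0.778×0.895) = 1.673/1.69631 = 0.9863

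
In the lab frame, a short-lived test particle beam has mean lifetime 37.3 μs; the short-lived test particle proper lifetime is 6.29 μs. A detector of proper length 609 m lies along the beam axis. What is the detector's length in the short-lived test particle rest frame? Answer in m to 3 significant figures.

L ≈ 103 m

Time dilation ⇒ γ = Δt/τ₀ = 37.3/6.29 = 5.9300
Length contraction: L = L₀/γ = 609/5.9300 = 103 m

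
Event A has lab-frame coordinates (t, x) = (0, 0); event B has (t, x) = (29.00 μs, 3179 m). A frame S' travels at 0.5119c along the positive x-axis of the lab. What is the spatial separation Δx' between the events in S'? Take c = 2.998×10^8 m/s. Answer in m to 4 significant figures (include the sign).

Δx' ≈ -1480 m

γ = 1/√(1 − 0.5119²) = 1.16408
Δx' = γ(Δx − vΔt) = 1.16408 × (3179 m − 0.5119×(2.998×10^8 m/s)×29.00×10^-6 s)
= 1.16408 × (-1271.56 m) = -1480 m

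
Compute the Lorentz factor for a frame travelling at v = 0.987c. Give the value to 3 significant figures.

γ = 1/√(1 − β²) = 1/√(1 − 0.987²) = 1/√(0.025831) = 6.22

γ ≈ 6.22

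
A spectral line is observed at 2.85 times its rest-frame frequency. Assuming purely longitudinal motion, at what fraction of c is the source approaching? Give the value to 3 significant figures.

β ≈ 0.781

f_obs/f_src = √((1+β)/(1−β)) = 2.85  ⇒  (1+β)/(1−β) = 8.1225
β = |1 − D²|/(1 + D²) = |1 − 8.1225|/(1 + 8.1225) = 0.781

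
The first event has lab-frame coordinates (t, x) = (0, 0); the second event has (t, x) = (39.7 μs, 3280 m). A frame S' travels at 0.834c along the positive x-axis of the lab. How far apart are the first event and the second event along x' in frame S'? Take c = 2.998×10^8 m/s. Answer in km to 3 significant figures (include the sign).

γ = 1/√(1 − 0.834²) = 1.8124
Δx' = γ(Δx − vΔt) = 1.8124 × (3280 m − 0.834×(2.998×10^8 m/s)×39.7×10^-6 s)
= 1.8124 × (-6646.3 m) = -12.0 km

Δx' ≈ -12.0 km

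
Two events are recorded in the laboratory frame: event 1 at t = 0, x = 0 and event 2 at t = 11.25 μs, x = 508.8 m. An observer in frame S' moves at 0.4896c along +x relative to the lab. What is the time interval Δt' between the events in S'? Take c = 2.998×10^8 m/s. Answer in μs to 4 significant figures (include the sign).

γ = 1/√(1 − 0.4896²) = 1.14686
Δt' = γ(Δt − vΔx/c²) = 1.14686 × (11.25 μs − 0.4896×508.8 m / (2.998×10^8 m/s))
= 1.14686 × (10.4191 μs) = 11.95 μs

Δt' ≈ 11.95 μs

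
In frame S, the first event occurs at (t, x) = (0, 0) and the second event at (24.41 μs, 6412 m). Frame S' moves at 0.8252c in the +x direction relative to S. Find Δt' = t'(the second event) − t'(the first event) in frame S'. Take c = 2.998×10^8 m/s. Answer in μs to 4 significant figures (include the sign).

Δt' ≈ 11.97 μs

γ = 1/√(1 − 0.8252²) = 1.77041
Δt' = γ(Δt − vΔx/c²) = 1.77041 × (24.41 μs − 0.8252×6412 m / (2.998×10^8 m/s))
= 1.77041 × (6.76096 μs) = 11.97 μs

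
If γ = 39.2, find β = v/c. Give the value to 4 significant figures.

β = √(1 − 1/γ²) = √(1 − 1/39.2²) = √(0.999349) = 0.9997

β ≈ 0.9997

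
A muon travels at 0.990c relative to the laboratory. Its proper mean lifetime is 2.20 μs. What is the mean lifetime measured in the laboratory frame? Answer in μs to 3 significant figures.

γ = 1/√(1 − 0.990²) = 7.0888
Time dilation: Δt = γτ₀ = 7.0888 × 2.20 μs = 15.6 μs

Δt ≈ 15.6 μs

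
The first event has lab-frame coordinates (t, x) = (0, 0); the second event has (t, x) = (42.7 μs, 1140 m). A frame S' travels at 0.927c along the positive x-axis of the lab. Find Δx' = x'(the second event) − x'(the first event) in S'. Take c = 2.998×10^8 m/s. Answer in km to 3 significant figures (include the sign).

Δx' ≈ -28.6 km

γ = 1/√(1 − 0.927²) = 2.6662
Δx' = γ(Δx − vΔt) = 2.6662 × (1140 m − 0.927×(2.998×10^8 m/s)×42.7×10^-6 s)
= 2.6662 × (-10727 m) = -28.6 km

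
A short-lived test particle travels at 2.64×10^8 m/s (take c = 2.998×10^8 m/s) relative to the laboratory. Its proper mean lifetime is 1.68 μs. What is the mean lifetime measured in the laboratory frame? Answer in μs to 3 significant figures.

Δt ≈ 3.55 μs

β = v/c = 2.64×10^8 / 2.998×10^8 = 0.88059
γ = 1/√(1 − 0.88059²) = 2.1102
Time dilation: Δt = γτ₀ = 2.1102 × 1.68 μs = 3.55 μs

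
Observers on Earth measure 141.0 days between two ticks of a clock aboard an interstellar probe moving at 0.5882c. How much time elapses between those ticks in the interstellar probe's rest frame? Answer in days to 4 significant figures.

γ = 1/√(1 − 0.5882²) = 1.23653
Proper time: τ₀ = Δt/γ = 141.0/1.23653 = 114.0 days

τ₀ ≈ 114.0 days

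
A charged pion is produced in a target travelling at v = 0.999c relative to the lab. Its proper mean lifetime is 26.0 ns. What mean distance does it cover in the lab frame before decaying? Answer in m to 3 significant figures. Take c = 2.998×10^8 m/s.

γ = 1/√(1 − 0.999²) = 22.366
Dilated lifetime: Δt = γτ₀ = 22.366 × 26.0 ns = 581.52 ns
d = vΔt = 0.999c × 581.52 ns = 2.9950×10^8 m/s × 5.8152×10^-7 s = 174 m

d ≈ 174 m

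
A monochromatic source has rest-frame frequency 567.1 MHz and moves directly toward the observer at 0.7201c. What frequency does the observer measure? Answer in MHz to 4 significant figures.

f_obs ≈ 1406 MHz

Relativistic Doppler: f_obs = f_src √((1+β)/(1−β))
= 567.1 × √(1.72010/0.279900) = 567.1 × 2.47899 = 1406 MHz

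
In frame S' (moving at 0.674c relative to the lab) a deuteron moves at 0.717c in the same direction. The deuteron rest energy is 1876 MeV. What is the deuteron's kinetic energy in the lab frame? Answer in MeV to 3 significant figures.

K ≈ 3530 MeV

u_lab = (0.717 + 0.674)/(1 + 0.717×0.674) = 0.937800
γ = 1/√(1 − 0.937800²) = 2.8804
K = (γ − 1)m₀c² = (2.8804 − 1) × 1876 = 1.8804 × 1876 = 3530 MeV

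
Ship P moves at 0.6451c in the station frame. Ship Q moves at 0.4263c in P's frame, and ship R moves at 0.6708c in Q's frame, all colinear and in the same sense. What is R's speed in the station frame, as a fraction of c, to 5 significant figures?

Compose boost 2: (0.4263 + 0.6451)/(1 + 0.4263×0.6451) = 1.0714/1.275006 = 0.8403097
Compose boost 3: (0.6708 + 0.8403097)/(1 + 0.6708×0.8403097) = 1.511110/1.563680 = 0.96638

u ≈ 0.96638c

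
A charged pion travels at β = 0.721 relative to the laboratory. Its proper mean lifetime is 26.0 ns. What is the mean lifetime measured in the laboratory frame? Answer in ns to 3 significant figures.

Δt ≈ 37.5 ns

γ = 1/√(1 − 0.721²) = 1.4431
Time dilation: Δt = γτ₀ = 1.4431 × 26.0 ns = 37.5 ns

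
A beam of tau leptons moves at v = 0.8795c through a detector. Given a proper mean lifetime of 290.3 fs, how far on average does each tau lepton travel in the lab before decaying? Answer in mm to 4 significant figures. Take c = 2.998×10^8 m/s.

γ = 1/√(1 − 0.8795²) = 2.10129
Dilated lifetime: Δt = γτ₀ = 2.10129 × 290.3 fs = 610.004 fs
d = vΔt = 0.8795c × 610.004 fs = 2.63674×10^8 m/s × 6.10004×10^-13 s = 0.1608 mm

d ≈ 0.1608 mm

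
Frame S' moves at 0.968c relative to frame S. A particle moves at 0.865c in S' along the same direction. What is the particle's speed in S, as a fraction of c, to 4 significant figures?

Relativistic velocity addition: u = (u' + v)/(1 + u'v/c²)
= (0.865 + 0.968)/(1 + 0.865×0.968) = 1.833/1.83732 = 0.9976

u ≈ 0.9976c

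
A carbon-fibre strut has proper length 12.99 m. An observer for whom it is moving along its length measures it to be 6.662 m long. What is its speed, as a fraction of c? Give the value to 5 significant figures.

β ≈ 0.85847

γ = L₀/L = 12.99/6.662 = 1.949865
β = √(1 − 1/γ²) = 0.85847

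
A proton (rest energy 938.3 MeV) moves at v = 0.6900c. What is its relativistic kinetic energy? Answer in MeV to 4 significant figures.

K ≈ 358.0 MeV

γ = 1/√(1 − 0.6900²) = 1.38158
K = (γ − 1)m₀c² = (1.38158 − 1) × 938.3 MeV = 0.381579 × 938.3 MeV = 358.0 MeV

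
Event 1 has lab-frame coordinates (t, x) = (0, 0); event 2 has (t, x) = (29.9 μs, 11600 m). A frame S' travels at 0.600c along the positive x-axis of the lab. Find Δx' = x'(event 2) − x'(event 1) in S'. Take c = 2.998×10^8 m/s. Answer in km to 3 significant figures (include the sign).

γ = 1/√(1 − 0.600²) = 1.2500
Δx' = γ(Δx − vΔt) = 1.2500 × (11600 m − 0.600×(2.998×10^8 m/s)×29.9×10^-6 s)
= 1.2500 × (6221.6 m) = 7.78 km

Δx' ≈ 7.78 km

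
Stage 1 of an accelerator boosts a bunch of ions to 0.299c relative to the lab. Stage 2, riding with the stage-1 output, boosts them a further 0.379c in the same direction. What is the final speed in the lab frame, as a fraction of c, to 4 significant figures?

u ≈ 0.6090c

Compose boost 2: (0.379 + 0.299)/(1 + 0.379×0.299) = 0.6780/1.11332 = 0.6090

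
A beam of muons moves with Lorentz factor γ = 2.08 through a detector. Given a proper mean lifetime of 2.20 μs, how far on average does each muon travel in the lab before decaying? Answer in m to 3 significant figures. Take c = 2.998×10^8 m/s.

d ≈ 1200 m

β = √(1 − 1/γ²) = √(1 − 1/2.08²) = 0.87685
Dilated lifetime: Δt = γτ₀ = 2.08 × 2.20 μs = 4.5760 μs
d = vΔt = 0.87685c × 4.5760 μs = 2.6288×10^8 m/s × 4.5760×10^-6 s = 1200 m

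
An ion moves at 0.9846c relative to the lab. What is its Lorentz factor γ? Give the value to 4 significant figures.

γ ≈ 5.720

γ = 1/√(1 − β²) = 1/√(1 − 0.9846²) = 1/√(0.0305628) = 5.720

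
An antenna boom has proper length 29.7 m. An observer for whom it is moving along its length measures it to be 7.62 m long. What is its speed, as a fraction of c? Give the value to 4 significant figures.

β ≈ 0.9665

γ = L₀/L = 29.7/7.62 = 3.89764
β = √(1 − 1/γ²) = 0.9665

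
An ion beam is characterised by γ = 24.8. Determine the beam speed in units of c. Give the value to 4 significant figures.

β = √(1 − 1/γ²) = √(1 − 1/24.8²) = √(0.998374) = 0.9992

β ≈ 0.9992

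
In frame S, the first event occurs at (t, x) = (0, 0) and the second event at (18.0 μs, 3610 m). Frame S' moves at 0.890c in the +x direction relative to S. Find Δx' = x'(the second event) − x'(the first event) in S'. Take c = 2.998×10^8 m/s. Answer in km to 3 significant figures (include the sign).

γ = 1/√(1 − 0.890²) = 2.1932
Δx' = γ(Δx − vΔt) = 2.1932 × (3610 m − 0.890×(2.998×10^8 m/s)×18.0×10^-6 s)
= 2.1932 × (-1192.8 m) = -2.62 km

Δx' ≈ -2.62 km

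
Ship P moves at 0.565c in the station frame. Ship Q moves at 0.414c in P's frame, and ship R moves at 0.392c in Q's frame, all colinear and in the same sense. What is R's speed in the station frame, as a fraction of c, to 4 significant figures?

Compose boost 2: (0.414 + 0.565)/(1 + 0.414×0.565) = 0.9790/1.23391 = 0.793413
Compose boost 3: (0.392 + 0.793413)/(1 + 0.392×0.793413) = 1.18541/1.31102 = 0.9042

u ≈ 0.9042c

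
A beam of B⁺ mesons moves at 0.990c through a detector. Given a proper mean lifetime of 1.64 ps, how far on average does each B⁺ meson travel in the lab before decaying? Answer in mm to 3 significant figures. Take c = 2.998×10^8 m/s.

γ = 1/√(1 − 0.990²) = 7.0888
Dilated lifetime: Δt = γτ₀ = 7.0888 × 1.64 ps = 11.626 ps
d = vΔt = 0.990c × 11.626 ps = 2.9680×10^8 m/s × 1.1626×10^-11 s = 3.45 mm

d ≈ 3.45 mm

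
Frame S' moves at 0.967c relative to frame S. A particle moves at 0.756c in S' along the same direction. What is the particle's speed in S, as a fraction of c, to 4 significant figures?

Relativistic velocity addition: u = (u' + v)/(1 + u'v/c²)
= (0.756 + 0.967)/(1 + 0.756×0.967) = 1.723/1.73105 = 0.9953

u ≈ 0.9953c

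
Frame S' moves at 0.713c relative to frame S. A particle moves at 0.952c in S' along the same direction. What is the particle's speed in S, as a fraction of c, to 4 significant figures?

Relativistic velocity addition: u = (u' + v)/(1 + u'v/c²)
= (0.952 + 0.713)/(1 + 0.952×0.713) = 1.665/1.67878 = 0.9918

u ≈ 0.9918c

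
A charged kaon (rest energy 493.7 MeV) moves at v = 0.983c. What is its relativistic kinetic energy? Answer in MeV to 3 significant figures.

γ = 1/√(1 − 0.983²) = 5.4465
K = (γ − 1)m₀c² = (5.4465 − 1) × 493.7 MeV = 4.4465 × 493.7 MeV = 2200 MeV

K ≈ 2200 MeV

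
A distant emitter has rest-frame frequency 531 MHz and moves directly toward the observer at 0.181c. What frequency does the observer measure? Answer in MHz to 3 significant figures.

Relativistic Doppler: f_obs = f_src √((1+β)/(1−β))
= 531 × √(1.1810/0.81900) = 531 × 1.2008 = 638 MHz

f_obs ≈ 638 MHz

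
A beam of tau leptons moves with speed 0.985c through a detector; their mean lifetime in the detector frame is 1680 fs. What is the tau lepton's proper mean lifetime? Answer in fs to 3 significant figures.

τ₀ ≈ 290 fs

γ = 1/√(1 − 0.985²) = 5.7953
Proper time: τ₀ = Δt/γ = 1680/5.7953 = 290 fs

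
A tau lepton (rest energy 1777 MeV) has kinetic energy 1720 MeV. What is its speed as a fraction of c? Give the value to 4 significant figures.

γ = 1 + K/(m₀c²) = 1 + 1720/1777 = 1.96792
β = √(1 − 1/γ²) = 0.8613

β ≈ 0.8613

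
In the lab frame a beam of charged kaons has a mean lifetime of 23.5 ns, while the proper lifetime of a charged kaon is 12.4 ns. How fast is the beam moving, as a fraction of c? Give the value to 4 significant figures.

β ≈ 0.8495

γ = Δt/τ₀ = 23.5/12.4 = 1.89516
β = √(1 − 1/γ²) = √(1 − 1/1.89516²) = 0.8495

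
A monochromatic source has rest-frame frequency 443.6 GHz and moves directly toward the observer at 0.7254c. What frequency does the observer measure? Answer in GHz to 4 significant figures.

f_obs ≈ 1112 GHz

Relativistic Doppler: f_obs = f_src √((1+β)/(1−β))
= 443.6 × √(1.72540/0.274600) = 443.6 × 2.50666 = 1112 GHz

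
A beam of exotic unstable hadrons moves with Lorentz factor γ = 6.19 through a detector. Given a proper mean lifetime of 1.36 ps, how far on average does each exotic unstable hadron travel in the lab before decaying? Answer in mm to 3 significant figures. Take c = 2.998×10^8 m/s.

β = √(1 − 1/γ²) = √(1 − 1/6.19²) = 0.98686
Dilated lifetime: Δt = γτ₀ = 6.19 × 1.36 ps = 8.4184 ps
d = vΔt = 0.98686c × 8.4184 ps = 2.9586×10^8 m/s × 8.4184×10^-12 s = 2.49 mm

d ≈ 2.49 mm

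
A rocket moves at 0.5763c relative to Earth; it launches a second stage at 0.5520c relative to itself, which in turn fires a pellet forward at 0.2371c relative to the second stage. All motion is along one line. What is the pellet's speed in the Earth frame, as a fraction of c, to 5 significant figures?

Compose boost 2: (0.5520 + 0.5763)/(1 + 0.5520×0.5763) = 1.1283/1.318118 = 0.8559934
Compose boost 3: (0.2371 + 0.8559934)/(1 + 0.2371×0.8559934) = 1.093093/1.202956 = 0.90867

u ≈ 0.90867c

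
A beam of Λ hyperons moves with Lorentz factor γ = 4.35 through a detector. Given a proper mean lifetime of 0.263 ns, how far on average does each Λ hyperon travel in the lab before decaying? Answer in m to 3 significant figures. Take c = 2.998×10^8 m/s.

d ≈ 0.334 m

β = √(1 − 1/γ²) = √(1 − 1/4.35²) = 0.97322
Dilated lifetime: Δt = γτ₀ = 4.35 × 0.263 ns = 1.1441 ns
d = vΔt = 0.97322c × 1.1441 ns = 2.9177×10^8 m/s × 1.1440×10^-9 s = 0.334 m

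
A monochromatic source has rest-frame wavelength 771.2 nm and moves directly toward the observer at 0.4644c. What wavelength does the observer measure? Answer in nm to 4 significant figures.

Relativistic Doppler: λ_obs = λ_src √((1−β)/(1+β))
= 771.2 × √(0.535600/1.46440) = 771.2 × 0.604770 = 466.4 nm

λ_obs ≈ 466.4 nm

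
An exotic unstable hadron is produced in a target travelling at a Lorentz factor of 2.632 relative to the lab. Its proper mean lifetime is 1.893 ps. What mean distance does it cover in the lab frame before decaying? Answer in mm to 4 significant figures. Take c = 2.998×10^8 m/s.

β = √(1 − 1/γ²) = √(1 − 1/2.632²) = 0.925011
Dilated lifetime: Δt = γτ₀ = 2.632 × 1.893 ps = 4.98238 ps
d = vΔt = 0.925011c × 4.98238 ps = 2.77318×10^8 m/s × 4.98238×10^-12 s = 1.382 mm

d ≈ 1.382 mm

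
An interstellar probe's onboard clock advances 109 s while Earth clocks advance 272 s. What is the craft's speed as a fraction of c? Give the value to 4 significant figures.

γ = Δt/τ₀ = 272/109 = 2.49541
β = √(1 − 1/γ²) = √(1 − 1/2.49541²) = 0.9162

β ≈ 0.9162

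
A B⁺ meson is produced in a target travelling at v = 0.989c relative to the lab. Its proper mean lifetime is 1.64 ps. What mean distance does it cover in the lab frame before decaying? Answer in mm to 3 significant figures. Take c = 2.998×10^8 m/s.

d ≈ 3.29 mm

γ = 1/√(1 − 0.989²) = 6.7606
Dilated lifetime: Δt = γτ₀ = 6.7606 × 1.64 ps = 11.087 ps
d = vΔt = 0.989c × 11.087 ps = 2.9650×10^8 m/s × 1.1087×10^-11 s = 3.29 mm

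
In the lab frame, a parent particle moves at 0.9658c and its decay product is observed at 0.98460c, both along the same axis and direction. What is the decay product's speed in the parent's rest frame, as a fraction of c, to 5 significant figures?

Inverse velocity addition: u' = (u − v)/(1 − uv/c²)
= (0.98460 − 0.9658)/(1 − 0.98460×0.9658) = 0.018800/0.04907332 = 0.38310

u' ≈ 0.38310c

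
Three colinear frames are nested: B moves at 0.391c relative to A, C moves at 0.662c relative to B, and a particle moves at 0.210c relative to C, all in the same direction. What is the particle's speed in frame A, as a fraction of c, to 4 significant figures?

Compose boost 2: (0.662 + 0.391)/(1 + 0.662×0.391) = 1.053/1.25884 = 0.836483
Compose boost 3: (0.210 + 0.836483)/(1 + 0.210×0.836483) = 1.04648/1.17566 = 0.8901

u ≈ 0.8901c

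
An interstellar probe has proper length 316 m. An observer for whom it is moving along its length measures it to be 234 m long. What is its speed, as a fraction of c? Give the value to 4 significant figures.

β ≈ 0.6720

γ = L₀/L = 316/234 = 1.35043
β = √(1 − 1/γ²) = 0.6720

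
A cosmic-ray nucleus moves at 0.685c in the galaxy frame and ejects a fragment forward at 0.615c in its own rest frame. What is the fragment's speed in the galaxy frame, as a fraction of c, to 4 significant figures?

Compose boost 2: (0.615 + 0.685)/(1 + 0.615×0.685) = 1.300/1.42128 = 0.9147

u ≈ 0.9147c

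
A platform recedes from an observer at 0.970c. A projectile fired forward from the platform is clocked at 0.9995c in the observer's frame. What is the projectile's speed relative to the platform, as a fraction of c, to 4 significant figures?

Inverse velocity addition: u' = (u − v)/(1 − uv/c²)
= (0.9995 − 0.970)/(1 − 0.9995×0.970) = 0.02950/0.0304850 = 0.9677

u' ≈ 0.9677c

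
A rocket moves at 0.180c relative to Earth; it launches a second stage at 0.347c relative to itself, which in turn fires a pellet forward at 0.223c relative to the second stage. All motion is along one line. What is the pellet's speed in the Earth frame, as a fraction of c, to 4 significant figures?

u ≈ 0.6474c

Compose boost 2: (0.347 + 0.180)/(1 + 0.347×0.180) = 0.5270/1.06246 = 0.496019
Compose boost 3: (0.223 + 0.496019)/(1 + 0.223×0.496019) = 0.719019/1.11061 = 0.6474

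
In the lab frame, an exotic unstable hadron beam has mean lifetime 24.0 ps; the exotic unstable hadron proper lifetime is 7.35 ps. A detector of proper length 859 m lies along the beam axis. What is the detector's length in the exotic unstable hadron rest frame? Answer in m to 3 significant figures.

Time dilation ⇒ γ = Δt/τ₀ = 24.0/7.35 = 3.2653
Length contraction: L = L₀/γ = 859/3.2653 = 263 m

L ≈ 263 m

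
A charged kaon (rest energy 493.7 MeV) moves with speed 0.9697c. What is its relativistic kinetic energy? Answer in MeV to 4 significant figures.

γ = 1/√(1 − 0.9697²) = 4.09335
K = (γ − 1)m₀c² = (4.09335 − 1) × 493.7 MeV = 3.09335 × 493.7 MeV = 1527 MeV

K ≈ 1527 MeV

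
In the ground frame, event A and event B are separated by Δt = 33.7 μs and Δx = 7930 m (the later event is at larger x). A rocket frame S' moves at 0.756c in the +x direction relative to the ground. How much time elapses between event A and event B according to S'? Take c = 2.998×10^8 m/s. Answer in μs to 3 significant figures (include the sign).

γ = 1/√(1 − 0.756²) = 1.5277
Δt' = γ(Δt − vΔx/c²) = 1.5277 × (33.7 μs − 0.756×7930 m / (2.998×10^8 m/s))
= 1.5277 × (13.703 μs) = 20.9 μs

Δt' ≈ 20.9 μs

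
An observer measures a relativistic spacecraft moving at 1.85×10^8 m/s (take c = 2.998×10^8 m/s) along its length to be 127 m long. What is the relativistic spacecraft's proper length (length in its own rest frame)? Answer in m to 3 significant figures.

β = v/c = 1.85×10^8 / 2.998×10^8 = 0.61708
γ = 1/√(1 − 0.61708²) = 1.2708
L₀ = γL = 1.2708 × 127 = 161 m

L₀ ≈ 161 m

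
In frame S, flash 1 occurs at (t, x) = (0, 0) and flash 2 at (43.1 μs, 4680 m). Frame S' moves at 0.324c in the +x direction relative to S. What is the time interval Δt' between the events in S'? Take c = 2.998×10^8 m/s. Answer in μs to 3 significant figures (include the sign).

Δt' ≈ 40.2 μs

γ = 1/√(1 − 0.324²) = 1.0570
Δt' = γ(Δt − vΔx/c²) = 1.0570 × (43.1 μs − 0.324×4680 m / (2.998×10^8 m/s))
= 1.0570 × (38.042 μs) = 40.2 μs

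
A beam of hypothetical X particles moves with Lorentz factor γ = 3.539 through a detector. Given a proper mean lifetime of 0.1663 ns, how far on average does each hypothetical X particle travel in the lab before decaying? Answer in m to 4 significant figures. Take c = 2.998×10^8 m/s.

β = √(1 − 1/γ²) = √(1 − 1/3.539²) = 0.959248
Dilated lifetime: Δt = γτ₀ = 3.539 × 0.1663 ns = 0.588536 ns
d = vΔt = 0.959248c × 0.588536 ns = 2.87583×10^8 m/s × 5.88536×10^-10 s = 0.1693 m

d ≈ 0.1693 m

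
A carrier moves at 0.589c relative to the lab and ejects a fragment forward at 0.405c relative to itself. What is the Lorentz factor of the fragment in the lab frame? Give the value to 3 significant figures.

u_lab = (0.405 + 0.589)/(1 + 0.405×0.589) = 0.9940/1.23855 = 0.802555
γ = 1/√(1 − 0.802555²) = 1.68

γ ≈ 1.68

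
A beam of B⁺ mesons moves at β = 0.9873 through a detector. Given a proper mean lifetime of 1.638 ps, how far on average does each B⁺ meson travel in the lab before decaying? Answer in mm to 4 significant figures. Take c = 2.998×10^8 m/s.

γ = 1/√(1 − 0.9873²) = 6.29458
Dilated lifetime: Δt = γτ₀ = 6.29458 × 1.638 ps = 10.3105 ps
d = vΔt = 0.9873c × 10.3105 ps = 2.95993×10^8 m/s × 1.03105×10^-11 s = 3.052 mm

d ≈ 3.052 mm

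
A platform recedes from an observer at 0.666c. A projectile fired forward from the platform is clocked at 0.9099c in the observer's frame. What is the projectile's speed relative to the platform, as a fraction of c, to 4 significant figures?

u' ≈ 0.6190c

Inverse velocity addition: u' = (u − v)/(1 − uv/c²)
= (0.9099 − 0.666)/(1 − 0.9099×0.666) = 0.2439/0.394007 = 0.6190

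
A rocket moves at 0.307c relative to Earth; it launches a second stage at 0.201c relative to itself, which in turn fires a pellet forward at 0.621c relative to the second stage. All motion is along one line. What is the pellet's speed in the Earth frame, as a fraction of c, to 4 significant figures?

u ≈ 0.8476c

Compose boost 2: (0.201 + 0.307)/(1 + 0.201×0.307) = 0.5080/1.06171 = 0.478475
Compose boost 3: (0.621 + 0.478475)/(1 + 0.621×0.478475) = 1.09947/1.29713 = 0.8476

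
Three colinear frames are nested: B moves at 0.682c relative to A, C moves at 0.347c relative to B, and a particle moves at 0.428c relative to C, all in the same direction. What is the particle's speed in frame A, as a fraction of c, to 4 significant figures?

u ≈ 0.9292c

Compose boost 2: (0.347 + 0.682)/(1 + 0.347×0.682) = 1.029/1.23665 = 0.832084
Compose boost 3: (0.428 + 0.832084)/(1 + 0.428×0.832084) = 1.26008/1.35613 = 0.9292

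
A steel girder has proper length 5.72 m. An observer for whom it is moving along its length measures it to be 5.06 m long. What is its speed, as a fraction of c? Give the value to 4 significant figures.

β ≈ 0.4663

γ = L₀/L = 5.72/5.06 = 1.13043
β = √(1 − 1/γ²) = 0.4663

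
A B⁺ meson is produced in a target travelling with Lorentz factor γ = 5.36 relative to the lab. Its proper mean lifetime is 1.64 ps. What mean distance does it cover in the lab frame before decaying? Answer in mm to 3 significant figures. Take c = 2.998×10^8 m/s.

d ≈ 2.59 mm

β = √(1 − 1/γ²) = √(1 − 1/5.36²) = 0.98244
Dilated lifetime: Δt = γτ₀ = 5.36 × 1.64 ps = 8.7904 ps
d = vΔt = 0.98244c × 8.7904 ps = 2.9454×10^8 m/s × 8.7904×10^-12 s = 2.59 mm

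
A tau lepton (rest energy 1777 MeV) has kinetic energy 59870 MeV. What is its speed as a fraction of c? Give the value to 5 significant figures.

β ≈ 0.99958

γ = 1 + K/(m₀c²) = 1 + 59870/1777 = 34.69162
β = √(1 − 1/γ²) = 0.99958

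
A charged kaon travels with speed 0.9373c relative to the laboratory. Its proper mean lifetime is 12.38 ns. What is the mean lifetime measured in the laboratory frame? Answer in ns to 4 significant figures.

Δt ≈ 35.52 ns

γ = 1/√(1 − 0.9373²) = 2.86925
Time dilation: Δt = γτ₀ = 2.86925 × 12.38 ns = 35.52 ns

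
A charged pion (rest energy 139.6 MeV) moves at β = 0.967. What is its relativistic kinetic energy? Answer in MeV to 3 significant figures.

K ≈ 408 MeV

γ = 1/√(1 − 0.967²) = 3.9250
K = (γ − 1)m₀c² = (3.9250 − 1) × 139.6 MeV = 2.9250 × 139.6 MeV = 408 MeV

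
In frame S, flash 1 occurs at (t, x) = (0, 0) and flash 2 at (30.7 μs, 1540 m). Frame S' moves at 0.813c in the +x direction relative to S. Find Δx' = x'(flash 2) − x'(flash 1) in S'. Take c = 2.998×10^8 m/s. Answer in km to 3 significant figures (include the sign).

γ = 1/√(1 − 0.813²) = 1.7174
Δx' = γ(Δx − vΔt) = 1.7174 × (1540 m − 0.813×(2.998×10^8 m/s)×30.7×10^-6 s)
= 1.7174 × (-5942.7 m) = -10.2 km

Δx' ≈ -10.2 km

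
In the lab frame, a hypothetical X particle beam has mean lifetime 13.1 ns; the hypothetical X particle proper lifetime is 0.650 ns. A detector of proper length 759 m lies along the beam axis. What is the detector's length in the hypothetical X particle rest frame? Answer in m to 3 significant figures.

Time dilation ⇒ γ = Δt/τ₀ = 13.1/0.650 = 20.154
Length contraction: L = L₀/γ = 759/20.154 = 37.7 m

L ≈ 37.7 m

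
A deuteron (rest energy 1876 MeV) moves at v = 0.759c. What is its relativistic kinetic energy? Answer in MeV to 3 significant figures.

K ≈ 1010 MeV

γ = 1/√(1 − 0.759²) = 1.5359
K = (γ − 1)m₀c² = (1.5359 − 1) × 1876 MeV = 0.53588 × 1876 MeV = 1010 MeV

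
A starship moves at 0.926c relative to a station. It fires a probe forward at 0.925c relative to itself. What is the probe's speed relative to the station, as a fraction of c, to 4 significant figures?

Relativistic velocity addition: u = (u' + v)/(1 + u'v/c²)
= (0.925 + 0.926)/(1 + 0.925×0.926) = 1.851/1.85655 = 0.9970

u ≈ 0.9970c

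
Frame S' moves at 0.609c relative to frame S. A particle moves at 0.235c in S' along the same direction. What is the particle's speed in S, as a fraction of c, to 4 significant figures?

Relativistic velocity addition: u = (u' + v)/(1 + u'v/c²)
= (0.235 + 0.609)/(1 + 0.235×0.609) = 0.8440/1.14311 = 0.7383

u ≈ 0.7383c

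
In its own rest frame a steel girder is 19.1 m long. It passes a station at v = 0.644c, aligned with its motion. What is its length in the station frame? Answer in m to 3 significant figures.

γ = 1/√(1 − 0.644²) = 1.3071
Length contraction: L = L₀/γ = 19.1/1.3071 = 14.6 m

L ≈ 14.6 m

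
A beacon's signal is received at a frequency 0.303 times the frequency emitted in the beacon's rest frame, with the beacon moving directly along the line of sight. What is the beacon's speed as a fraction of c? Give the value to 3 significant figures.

β ≈ 0.832

f_obs/f_src = √((1−β)/(1+β)) = 0.303  ⇒  (1−β)/(1+β) = 0.091809
β = |1 − D²|/(1 + D²) = |1 − 0.091809|/(1 + 0.091809) = 0.832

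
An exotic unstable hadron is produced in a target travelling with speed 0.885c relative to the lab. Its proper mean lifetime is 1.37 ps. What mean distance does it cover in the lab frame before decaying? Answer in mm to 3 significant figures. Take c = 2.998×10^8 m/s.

γ = 1/√(1 − 0.885²) = 2.1478
Dilated lifetime: Δt = γτ₀ = 2.1478 × 1.37 ps = 2.9425 ps
d = vΔt = 0.885c × 2.9425 ps = 2.6532×10^8 m/s × 2.9425×10^-12 s = 0.781 mm

d ≈ 0.781 mm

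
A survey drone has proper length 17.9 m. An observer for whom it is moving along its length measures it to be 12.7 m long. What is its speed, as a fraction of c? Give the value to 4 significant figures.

γ = L₀/L = 17.9/12.7 = 1.40945
β = √(1 − 1/γ²) = 0.7047

β ≈ 0.7047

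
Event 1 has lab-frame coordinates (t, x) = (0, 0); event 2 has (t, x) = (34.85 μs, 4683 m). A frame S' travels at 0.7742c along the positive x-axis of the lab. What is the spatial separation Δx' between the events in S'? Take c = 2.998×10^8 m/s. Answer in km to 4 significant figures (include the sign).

γ = 1/√(1 − 0.7742²) = 1.57993
Δx' = γ(Δx − vΔt) = 1.57993 × (4683 m − 0.7742×(2.998×10^8 m/s)×34.85×10^-6 s)
= 1.57993 × (-3405.86 m) = -5.381 km

Δx' ≈ -5.381 km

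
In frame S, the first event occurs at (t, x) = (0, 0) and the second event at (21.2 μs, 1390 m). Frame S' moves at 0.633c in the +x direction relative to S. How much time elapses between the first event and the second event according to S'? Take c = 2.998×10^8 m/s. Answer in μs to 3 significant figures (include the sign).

Δt' ≈ 23.6 μs

γ = 1/√(1 − 0.633²) = 1.2917
Δt' = γ(Δt − vΔx/c²) = 1.2917 × (21.2 μs − 0.633×1390 m / (2.998×10^8 m/s))
= 1.2917 × (18.265 μs) = 23.6 μs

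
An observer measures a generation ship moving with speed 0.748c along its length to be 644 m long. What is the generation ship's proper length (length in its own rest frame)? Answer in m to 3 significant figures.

γ = 1/√(1 − 0.748²) = 1.5067
L₀ = γL = 1.5067 × 644 = 970 m

L₀ ≈ 970 m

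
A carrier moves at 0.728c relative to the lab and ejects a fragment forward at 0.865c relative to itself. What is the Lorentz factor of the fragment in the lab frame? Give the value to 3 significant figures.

u_lab = (0.865 + 0.728)/(1 + 0.865×0.728) = 1.593/1.62972 = 0.977469
γ = 1/√(1 − 0.977469²) = 4.74

γ ≈ 4.74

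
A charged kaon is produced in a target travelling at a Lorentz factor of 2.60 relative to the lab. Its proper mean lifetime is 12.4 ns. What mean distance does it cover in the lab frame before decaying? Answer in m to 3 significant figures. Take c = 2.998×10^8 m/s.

d ≈ 8.92 m

β = √(1 − 1/γ²) = √(1 − 1/2.60²) = 0.92308
Dilated lifetime: Δt = γτ₀ = 2.60 × 12.4 ns = 32.240 ns
d = vΔt = 0.92308c × 32.240 ns = 2.7674×10^8 m/s × 3.2240×10^-8 s = 8.92 m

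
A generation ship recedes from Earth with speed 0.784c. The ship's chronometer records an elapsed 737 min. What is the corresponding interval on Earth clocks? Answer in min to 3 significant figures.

γ = 1/√(1 − 0.784²) = 1.6109
Time dilation: Δt = γτ₀ = 1.6109 × 737 min = 1190 min

Δt ≈ 1190 min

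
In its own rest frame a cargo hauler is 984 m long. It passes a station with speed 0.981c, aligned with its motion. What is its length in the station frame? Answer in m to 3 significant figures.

γ = 1/√(1 − 0.981²) = 5.1544
Length contraction: L = L₀/γ = 984/5.1544 = 191 m

L ≈ 191 m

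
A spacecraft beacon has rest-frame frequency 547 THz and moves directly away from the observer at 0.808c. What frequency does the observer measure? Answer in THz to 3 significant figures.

f_obs ≈ 178 THz

Relativistic Doppler: f_obs = f_src √((1−β)/(1+β))
= 547 × √(0.19200/1.8080) = 547 × 0.32588 = 178 THz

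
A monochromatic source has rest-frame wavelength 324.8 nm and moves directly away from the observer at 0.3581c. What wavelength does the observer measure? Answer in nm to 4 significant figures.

Relativistic Doppler: λ_obs = λ_src √((1+β)/(1−β))
= 324.8 × √(1.35810/0.641900) = 324.8 × 1.45456 = 472.4 nm

λ_obs ≈ 472.4 nm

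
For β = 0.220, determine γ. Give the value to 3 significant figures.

γ = 1/√(1 − β²) = 1/√(1 − 0.220²) = 1/√(0.95160) = 1.03

γ ≈ 1.03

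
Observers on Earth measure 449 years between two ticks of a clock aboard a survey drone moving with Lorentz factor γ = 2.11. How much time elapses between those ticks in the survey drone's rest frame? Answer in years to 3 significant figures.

γ = 2.11 (given)
Proper time: τ₀ = Δt/γ = 449/2.11 = 213 years

τ₀ ≈ 213 years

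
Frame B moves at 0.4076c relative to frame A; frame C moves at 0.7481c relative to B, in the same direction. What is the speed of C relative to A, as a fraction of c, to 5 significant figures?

u ≈ 0.88564c

Compose boost 2: (0.7481 + 0.4076)/(1 + 0.7481×0.4076) = 1.1557/1.304926 = 0.88564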